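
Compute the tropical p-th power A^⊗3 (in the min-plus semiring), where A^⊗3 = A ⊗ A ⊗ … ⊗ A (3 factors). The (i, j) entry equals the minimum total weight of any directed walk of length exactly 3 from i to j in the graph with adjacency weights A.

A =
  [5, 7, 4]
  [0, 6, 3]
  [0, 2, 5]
A^⊗3 =
  [6, 11, 8]
  [4, 6, 7]
  [4, 6, 6]

Each entry (A^⊗3)_ij equals the minimum over all length-3 walks i = v_0 → v_1 → … → v_3 = j of Σ_t A[v_t][v_{t+1}]. For example, for (i, j) = (0, 2) we minimise over 9 possible intermediate vertex sequences; the minimum is 8, attained along the walk 0 → 2 → 0 → 2.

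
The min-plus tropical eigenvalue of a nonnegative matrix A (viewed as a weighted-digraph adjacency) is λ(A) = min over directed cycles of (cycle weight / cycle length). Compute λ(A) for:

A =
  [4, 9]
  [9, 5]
λ(A) = 4

Enumerate directed cycles and compute their means (weight / length). Sample:
  cycle 0 → 0: weight = 4, length = 1, mean = 4/1 ≈ 4.000
  cycle 1 → 1: weight = 5, length = 1, mean = 5/1 ≈ 5.000
  cycle 0 → 1 → 0: weight = 18, length = 2, mean = 18/2 ≈ 9.000
  cycle 1 → 0 → 1: weight = 18, length = 2, mean = 18/2 ≈ 9.000
Minimum mean = 4.000, attained e.g. along the cycle 0 → 0 with weight 4 and length 1. So λ(A) = 4/1 = 4.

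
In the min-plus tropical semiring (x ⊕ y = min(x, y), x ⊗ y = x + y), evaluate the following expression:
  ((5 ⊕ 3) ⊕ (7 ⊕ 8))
((5 ⊕ 3) ⊕ (7 ⊕ 8)) = 3

Expand innermost to outermost. Recall ⊕ takes the minimum of its arguments and ⊗ takes their sum. Working out the expression ((5 ⊕ 3) ⊕ (7 ⊕ 8)) gives 3.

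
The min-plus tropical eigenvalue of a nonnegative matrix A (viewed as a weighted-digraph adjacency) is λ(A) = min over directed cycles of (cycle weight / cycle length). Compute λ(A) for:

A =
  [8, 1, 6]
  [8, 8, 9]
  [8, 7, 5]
λ(A) = 9/2

Enumerate directed cycles and compute their means (weight / length). Sample:
  cycle 0 → 0: weight = 8, length = 1, mean = 8/1 ≈ 8.000
  cycle 1 → 1: weight = 8, length = 1, mean = 8/1 ≈ 8.000
  cycle 2 → 2: weight = 5, length = 1, mean = 5/1 ≈ 5.000
  cycle 0 → 1 → 0: weight = 9, length = 2, mean = 9/2 ≈ 4.500
  cycle 0 → 2 → 0: weight = 14, length = 2, mean = 14/2 ≈ 7.000
  cycle 1 → 0 → 1: weight = 9, length = 2, mean = 9/2 ≈ 4.500
Minimum mean = 4.500, attained e.g. along the cycle 0 → 1 → 0 with weight 9 and length 2. So λ(A) = 9/2 = 9/2.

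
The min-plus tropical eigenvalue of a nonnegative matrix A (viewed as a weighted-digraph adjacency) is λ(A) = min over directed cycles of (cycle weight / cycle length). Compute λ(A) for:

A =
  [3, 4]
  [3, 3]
λ(A) = 3

Enumerate directed cycles and compute their means (weight / length). Sample:
  cycle 0 → 0: weight = 3, length = 1, mean = 3/1 ≈ 3.000
  cycle 1 → 1: weight = 3, length = 1, mean = 3/1 ≈ 3.000
  cycle 0 → 1 → 0: weight = 7, length = 2, mean = 7/2 ≈ 3.500
  cycle 1 → 0 → 1: weight = 7, length = 2, mean = 7/2 ≈ 3.500
Minimum mean = 3.000, attained e.g. along the cycle 0 → 0 with weight 3 and length 1. So λ(A) = 3/1 = 3.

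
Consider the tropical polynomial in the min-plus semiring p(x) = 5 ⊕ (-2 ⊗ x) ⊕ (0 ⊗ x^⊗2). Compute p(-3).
p(-3) = -6

A tropical monomial a ⊗ x^⊗i evaluates to a + i · x. Evaluating each term at x = -3:
  Term 0 contributes 5 + 0 · -3 = 5
  Term 1 contributes -2 + 1 · -3 = -5
  Term 2 contributes 0 + 2 · -3 = -6
p(-3) = ⊕ of these = min[5, -5, -6] = -6.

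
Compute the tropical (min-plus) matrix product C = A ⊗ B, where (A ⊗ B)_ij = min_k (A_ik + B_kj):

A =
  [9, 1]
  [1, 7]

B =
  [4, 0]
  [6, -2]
A ⊗ B =
  [7, -1]
  [5, 1]

Apply the min-plus product entry-by-entry:
  C[0][0] = min over k of (A[0][0] + B[0][0] = 9 + 4 = 13, A[0][1] + B[1][0] = 1 + 6 = 7) = 7 (attained at k = 1)
  C[0][1] = min over k of (A[0][0] + B[0][1] = 9 + 0 = 9, A[0][1] + B[1][1] = 1 + -2 = -1) = -1 (attained at k = 1)
  C[1][0] = min over k of (A[1][0] + B[0][0] = 1 + 4 = 5, A[1][1] + B[1][0] = 7 + 6 = 13) = 5 (attained at k = 0)
  C[1][1] = min over k of (A[1][0] + B[0][1] = 1 + 0 = 1, A[1][1] + B[1][1] = 7 + -2 = 5) = 1 (attained at k = 0)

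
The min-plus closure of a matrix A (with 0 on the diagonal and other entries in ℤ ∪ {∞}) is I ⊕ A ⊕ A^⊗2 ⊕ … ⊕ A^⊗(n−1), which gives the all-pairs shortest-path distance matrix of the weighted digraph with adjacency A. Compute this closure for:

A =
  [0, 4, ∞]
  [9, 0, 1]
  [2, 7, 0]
Closure =
  [0, 4, 5]
  [3, 0, 1]
  [2, 6, 0]

This is the Floyd-Warshall all-pairs shortest-path computation. For each intermediate vertex k = 0, 1, …, 2, update dist[i][j] ← min(dist[i][j], dist[i][k] + dist[k][j]). The final matrix gives, for each (i, j), the minimum total weight of any directed path from i to j (possibly empty when i = j).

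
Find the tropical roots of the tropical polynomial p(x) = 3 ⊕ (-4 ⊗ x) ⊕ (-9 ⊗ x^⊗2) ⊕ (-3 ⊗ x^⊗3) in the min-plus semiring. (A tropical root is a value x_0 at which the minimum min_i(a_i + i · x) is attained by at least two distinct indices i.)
Roots: {-6, 5, 7}

Each tropical root is a break point of the lower envelope of the lines y = a_i + i · x (there are 4 lines, with slopes 0, 1, ..., 3). Only the lines that attain the minimum somewhere contribute to roots; other lines are dominated. Here the surviving (envelope) indices are i = 3, i = 2, i = 1, i = 0.
Intersections between consecutive envelope lines give the roots: for adjacent envelope indices i < j the intersection is x = (a_i − a_j) / (j − i). Reading off the sorted break points: {-6, 5, 7}.
Verification: at each break x_0, at least two indices attain the minimum of min_i(a_i + i · x_0).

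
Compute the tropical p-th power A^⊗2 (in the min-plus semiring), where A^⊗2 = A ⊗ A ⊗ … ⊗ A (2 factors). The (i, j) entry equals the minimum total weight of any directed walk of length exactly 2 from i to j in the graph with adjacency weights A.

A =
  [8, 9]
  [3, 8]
A^⊗2 =
  [12, 17]
  [11, 12]

Each entry (A^⊗2)_ij equals the minimum over all length-2 walks i = v_0 → v_1 → … → v_2 = j of Σ_t A[v_t][v_{t+1}]. For example, for (i, j) = (0, 1) we minimise over 2 possible intermediate vertex sequences; the minimum is 17, attained along the walk 0 → 0 → 1.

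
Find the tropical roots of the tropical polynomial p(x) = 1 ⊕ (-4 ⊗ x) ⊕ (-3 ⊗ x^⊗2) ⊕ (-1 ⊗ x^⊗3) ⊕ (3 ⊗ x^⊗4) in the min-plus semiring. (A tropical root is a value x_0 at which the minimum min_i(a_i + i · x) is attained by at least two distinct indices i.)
Roots: {-4, -2, -1, 5}

Each tropical root is a break point of the lower envelope of the lines y = a_i + i · x (there are 5 lines, with slopes 0, 1, ..., 4). Only the lines that attain the minimum somewhere contribute to roots; other lines are dominated. Here the surviving (envelope) indices are i = 4, i = 3, i = 2, i = 1, i = 0.
Intersections between consecutive envelope lines give the roots: for adjacent envelope indices i < j the intersection is x = (a_i − a_j) / (j − i). Reading off the sorted break points: {-4, -2, -1, 5}.
Verification: at each break x_0, at least two indices attain the minimum of min_i(a_i + i · x_0).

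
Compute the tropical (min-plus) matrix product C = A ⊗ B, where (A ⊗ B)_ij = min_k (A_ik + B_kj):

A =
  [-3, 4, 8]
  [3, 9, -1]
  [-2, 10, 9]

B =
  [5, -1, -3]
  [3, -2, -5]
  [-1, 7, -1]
A ⊗ B =
  [2, -4, -6]
  [-2, 2, -2]
  [3, -3, -5]

Apply the min-plus product entry-by-entry:
  C[0][0] = min over k of (A[0][0] + B[0][0] = -3 + 5 = 2, A[0][1] + B[1][0] = 4 + 3 = 7, A[0][2] + B[2][0] = 8 + -1 = 7) = 2 (attained at k = 0)
  C[0][1] = min over k of (A[0][0] + B[0][1] = -3 + -1 = -4, A[0][1] + B[1][1] = 4 + -2 = 2, A[0][2] + B[2][1] = 8 + 7 = 15) = -4 (attained at k = 0)
  C[0][2] = min over k of (A[0][0] + B[0][2] = -3 + -3 = -6, A[0][1] + B[1][2] = 4 + -5 = -1, A[0][2] + B[2][2] = 8 + -1 = 7) = -6 (attained at k = 0)
  C[1][0] = min over k of (A[1][0] + B[0][0] = 3 + 5 = 8, A[1][1] + B[1][0] = 9 + 3 = 12, A[1][2] + B[2][0] = -1 + -1 = -2) = -2 (attained at k = 2)
  C[1][1] = min over k of (A[1][0] + B[0][1] = 3 + -1 = 2, A[1][1] + B[1][1] = 9 + -2 = 7, A[1][2] + B[2][1] = -1 + 7 = 6) = 2 (attained at k = 0)
  C[1][2] = min over k of (A[1][0] + B[0][2] = 3 + -3 = 0, A[1][1] + B[1][2] = 9 + -5 = 4, A[1][2] + B[2][2] = -1 + -1 = -2) = -2 (attained at k = 2)
  C[2][0] = min over k of (A[2][0] + B[0][0] = -2 + 5 = 3, A[2][1] + B[1][0] = 10 + 3 = 13, A[2][2] + B[2][0] = 9 + -1 = 8) = 3 (attained at k = 0)
  C[2][1] = min over k of (A[2][0] + B[0][1] = -2 + -1 = -3, A[2][1] + B[1][1] = 10 + -2 = 8, A[2][2] + B[2][1] = 9 + 7 = 16) = -3 (attained at k = 0)
  C[2][2] = min over k of (A[2][0] + B[0][2] = -2 + -3 = -5, A[2][1] + B[1][2] = 10 + -5 = 5, A[2][2] + B[2][2] = 9 + -1 = 8) = -5 (attained at k = 0)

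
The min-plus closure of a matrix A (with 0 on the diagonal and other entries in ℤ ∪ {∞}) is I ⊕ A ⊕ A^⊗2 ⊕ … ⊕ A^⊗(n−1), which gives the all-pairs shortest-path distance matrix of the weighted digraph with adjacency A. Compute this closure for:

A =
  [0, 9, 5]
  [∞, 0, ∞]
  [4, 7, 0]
Closure =
  [0, 9, 5]
  [∞, 0, ∞]
  [4, 7, 0]

This is the Floyd-Warshall all-pairs shortest-path computation. For each intermediate vertex k = 0, 1, …, 2, update dist[i][j] ← min(dist[i][j], dist[i][k] + dist[k][j]). The final matrix gives, for each (i, j), the minimum total weight of any directed path from i to j (possibly empty when i = j).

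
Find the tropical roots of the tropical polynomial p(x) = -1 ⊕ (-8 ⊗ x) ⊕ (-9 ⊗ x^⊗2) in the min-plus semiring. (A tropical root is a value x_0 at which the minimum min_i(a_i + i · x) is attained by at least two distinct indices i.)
Roots: {1, 7}

Each tropical root is a break point of the lower envelope of the lines y = a_i + i · x (there are 3 lines, with slopes 0, 1, ..., 2). Only the lines that attain the minimum somewhere contribute to roots; other lines are dominated. Here the surviving (envelope) indices are i = 2, i = 1, i = 0.
Intersections between consecutive envelope lines give the roots: for adjacent envelope indices i < j the intersection is x = (a_i − a_j) / (j − i). Reading off the sorted break points: {1, 7}.
Verification: at each break x_0, at least two indices attain the minimum of min_i(a_i + i · x_0).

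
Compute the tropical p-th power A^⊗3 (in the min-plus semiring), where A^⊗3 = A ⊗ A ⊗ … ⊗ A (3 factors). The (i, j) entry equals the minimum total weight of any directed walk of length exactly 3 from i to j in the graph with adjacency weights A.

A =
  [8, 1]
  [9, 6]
A^⊗3 =
  [16, 11]
  [19, 16]

Each entry (A^⊗3)_ij equals the minimum over all length-3 walks i = v_0 → v_1 → … → v_3 = j of Σ_t A[v_t][v_{t+1}]. For example, for (i, j) = (0, 1) we minimise over 4 possible intermediate vertex sequences; the minimum is 11, attained along the walk 0 → 1 → 0 → 1.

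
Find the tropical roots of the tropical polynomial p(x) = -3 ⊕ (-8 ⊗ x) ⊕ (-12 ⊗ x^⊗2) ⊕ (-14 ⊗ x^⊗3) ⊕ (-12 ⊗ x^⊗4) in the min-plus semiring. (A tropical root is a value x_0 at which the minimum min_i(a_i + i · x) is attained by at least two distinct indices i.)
Roots: {-2, 2, 4, 5}

Each tropical root is a break point of the lower envelope of the lines y = a_i + i · x (there are 5 lines, with slopes 0, 1, ..., 4). Only the lines that attain the minimum somewhere contribute to roots; other lines are dominated. Here the surviving (envelope) indices are i = 4, i = 3, i = 2, i = 1, i = 0.
Intersections between consecutive envelope lines give the roots: for adjacent envelope indices i < j the intersection is x = (a_i − a_j) / (j − i). Reading off the sorted break points: {-2, 2, 4, 5}.
Verification: at each break x_0, at least two indices attain the minimum of min_i(a_i + i · x_0).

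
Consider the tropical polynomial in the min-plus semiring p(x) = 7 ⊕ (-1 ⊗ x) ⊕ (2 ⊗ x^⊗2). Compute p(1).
p(1) = 0

A tropical monomial a ⊗ x^⊗i evaluates to a + i · x. Evaluating each term at x = 1:
  Term 0 contributes 7 + 0 · 1 = 7
  Term 1 contributes -1 + 1 · 1 = 0
  Term 2 contributes 2 + 2 · 1 = 4
p(1) = ⊕ of these = min[7, 0, 4] = 0.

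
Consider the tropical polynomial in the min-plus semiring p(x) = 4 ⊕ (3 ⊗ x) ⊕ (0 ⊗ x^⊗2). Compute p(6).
p(6) = 4

A tropical monomial a ⊗ x^⊗i evaluates to a + i · x. Evaluating each term at x = 6:
  Term 0 contributes 4 + 0 · 6 = 4
  Term 1 contributes 3 + 1 · 6 = 9
  Term 2 contributes 0 + 2 · 6 = 12
p(6) = ⊕ of these = min[4, 9, 12] = 4.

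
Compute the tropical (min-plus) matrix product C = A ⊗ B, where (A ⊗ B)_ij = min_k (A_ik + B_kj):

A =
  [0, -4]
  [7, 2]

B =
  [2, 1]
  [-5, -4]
A ⊗ B =
  [-9, -8]
  [-3, -2]

Apply the min-plus product entry-by-entry:
  C[0][0] = min over k of (A[0][0] + B[0][0] = 0 + 2 = 2, A[0][1] + B[1][0] = -4 + -5 = -9) = -9 (attained at k = 1)
  C[0][1] = min over k of (A[0][0] + B[0][1] = 0 + 1 = 1, A[0][1] + B[1][1] = -4 + -4 = -8) = -8 (attained at k = 1)
  C[1][0] = min over k of (A[1][0] + B[0][0] = 7 + 2 = 9, A[1][1] + B[1][0] = 2 + -5 = -3) = -3 (attained at k = 1)
  C[1][1] = min over k of (A[1][0] + B[0][1] = 7 + 1 = 8, A[1][1] + B[1][1] = 2 + -4 = -2) = -2 (attained at k = 1)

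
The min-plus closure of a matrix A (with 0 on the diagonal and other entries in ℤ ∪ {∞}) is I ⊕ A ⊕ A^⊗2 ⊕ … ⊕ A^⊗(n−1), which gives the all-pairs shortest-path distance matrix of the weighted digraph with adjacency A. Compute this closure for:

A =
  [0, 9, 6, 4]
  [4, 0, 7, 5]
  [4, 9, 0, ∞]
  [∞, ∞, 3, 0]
Closure =
  [0, 9, 6, 4]
  [4, 0, 7, 5]
  [4, 9, 0, 8]
  [7, 12, 3, 0]

This is the Floyd-Warshall all-pairs shortest-path computation. For each intermediate vertex k = 0, 1, …, 3, update dist[i][j] ← min(dist[i][j], dist[i][k] + dist[k][j]). The final matrix gives, for each (i, j), the minimum total weight of any directed path from i to j (possibly empty when i = j).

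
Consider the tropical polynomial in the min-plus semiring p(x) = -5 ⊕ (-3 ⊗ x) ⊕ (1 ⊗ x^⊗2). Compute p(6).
p(6) = -5

A tropical monomial a ⊗ x^⊗i evaluates to a + i · x. Evaluating each term at x = 6:
  Term 0 contributes -5 + 0 · 6 = -5
  Term 1 contributes -3 + 1 · 6 = 3
  Term 2 contributes 1 + 2 · 6 = 13
p(6) = ⊕ of these = min[-5, 3, 13] = -5.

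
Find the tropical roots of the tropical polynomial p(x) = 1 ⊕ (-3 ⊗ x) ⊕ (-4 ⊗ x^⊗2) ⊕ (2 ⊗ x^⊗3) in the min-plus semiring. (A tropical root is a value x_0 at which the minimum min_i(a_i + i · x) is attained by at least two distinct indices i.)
Roots: {-6, 1, 4}

Each tropical root is a break point of the lower envelope of the lines y = a_i + i · x (there are 4 lines, with slopes 0, 1, ..., 3). Only the lines that attain the minimum somewhere contribute to roots; other lines are dominated. Here the surviving (envelope) indices are i = 3, i = 2, i = 1, i = 0.
Intersections between consecutive envelope lines give the roots: for adjacent envelope indices i < j the intersection is x = (a_i − a_j) / (j − i). Reading off the sorted break points: {-6, 1, 4}.
Verification: at each break x_0, at least two indices attain the minimum of min_i(a_i + i · x_0).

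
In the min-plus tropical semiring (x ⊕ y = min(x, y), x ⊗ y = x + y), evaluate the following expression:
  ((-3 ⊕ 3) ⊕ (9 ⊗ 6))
((-3 ⊕ 3) ⊕ (9 ⊗ 6)) = -3

Expand innermost to outermost. Recall ⊕ takes the minimum of its arguments and ⊗ takes their sum. Working out the expression ((-3 ⊕ 3) ⊕ (9 ⊗ 6)) gives -3.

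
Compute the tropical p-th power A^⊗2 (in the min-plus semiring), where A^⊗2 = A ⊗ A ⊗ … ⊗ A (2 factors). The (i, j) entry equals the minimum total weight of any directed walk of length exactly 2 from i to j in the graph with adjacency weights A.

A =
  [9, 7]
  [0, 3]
A^⊗2 =
  [7, 10]
  [3, 6]

Each entry (A^⊗2)_ij equals the minimum over all length-2 walks i = v_0 → v_1 → … → v_2 = j of Σ_t A[v_t][v_{t+1}]. For example, for (i, j) = (0, 1) we minimise over 2 possible intermediate vertex sequences; the minimum is 10, attained along the walk 0 → 1 → 1.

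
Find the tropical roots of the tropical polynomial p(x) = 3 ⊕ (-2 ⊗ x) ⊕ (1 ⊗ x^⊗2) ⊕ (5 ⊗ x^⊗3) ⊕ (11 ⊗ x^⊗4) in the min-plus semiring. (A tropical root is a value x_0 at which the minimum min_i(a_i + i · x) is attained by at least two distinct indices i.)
Roots: {-6, -4, -3, 5}

Each tropical root is a break point of the lower envelope of the lines y = a_i + i · x (there are 5 lines, with slopes 0, 1, ..., 4). Only the lines that attain the minimum somewhere contribute to roots; other lines are dominated. Here the surviving (envelope) indices are i = 4, i = 3, i = 2, i = 1, i = 0.
Intersections between consecutive envelope lines give the roots: for adjacent envelope indices i < j the intersection is x = (a_i − a_j) / (j − i). Reading off the sorted break points: {-6, -4, -3, 5}.
Verification: at each break x_0, at least two indices attain the minimum of min_i(a_i + i · x_0).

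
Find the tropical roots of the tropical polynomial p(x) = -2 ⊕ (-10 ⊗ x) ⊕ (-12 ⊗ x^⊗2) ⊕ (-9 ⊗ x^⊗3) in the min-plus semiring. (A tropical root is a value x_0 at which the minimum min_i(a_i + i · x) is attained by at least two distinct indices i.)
Roots: {-3, 2, 8}

Each tropical root is a break point of the lower envelope of the lines y = a_i + i · x (there are 4 lines, with slopes 0, 1, ..., 3). Only the lines that attain the minimum somewhere contribute to roots; other lines are dominated. Here the surviving (envelope) indices are i = 3, i = 2, i = 1, i = 0.
Intersections between consecutive envelope lines give the roots: for adjacent envelope indices i < j the intersection is x = (a_i − a_j) / (j − i). Reading off the sorted break points: {-3, 2, 8}.
Verification: at each break x_0, at least two indices attain the minimum of min_i(a_i + i · x_0).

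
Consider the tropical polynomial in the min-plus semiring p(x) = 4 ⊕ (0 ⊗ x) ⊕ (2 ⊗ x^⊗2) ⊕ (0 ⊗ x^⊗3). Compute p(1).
p(1) = 1

A tropical monomial a ⊗ x^⊗i evaluates to a + i · x. Evaluating each term at x = 1:
  Term 0 contributes 4 + 0 · 1 = 4
  Term 1 contributes 0 + 1 · 1 = 1
  Term 2 contributes 2 + 2 · 1 = 4
  Term 3 contributes 0 + 3 · 1 = 3
p(1) = ⊕ of these = min[4, 1, 4, 3] = 1.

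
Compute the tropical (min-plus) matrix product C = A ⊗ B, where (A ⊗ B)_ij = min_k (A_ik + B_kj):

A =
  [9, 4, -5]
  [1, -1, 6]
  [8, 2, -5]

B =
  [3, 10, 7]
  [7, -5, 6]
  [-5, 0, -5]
A ⊗ B =
  [-10, -5, -10]
  [1, -6, 1]
  [-10, -5, -10]

Apply the min-plus product entry-by-entry:
  C[0][0] = min over k of (A[0][0] + B[0][0] = 9 + 3 = 12, A[0][1] + B[1][0] = 4 + 7 = 11, A[0][2] + B[2][0] = -5 + -5 = -10) = -10 (attained at k = 2)
  C[0][1] = min over k of (A[0][0] + B[0][1] = 9 + 10 = 19, A[0][1] + B[1][1] = 4 + -5 = -1, A[0][2] + B[2][1] = -5 + 0 = -5) = -5 (attained at k = 2)
  C[0][2] = min over k of (A[0][0] + B[0][2] = 9 + 7 = 16, A[0][1] + B[1][2] = 4 + 6 = 10, A[0][2] + B[2][2] = -5 + -5 = -10) = -10 (attained at k = 2)
  C[1][0] = min over k of (A[1][0] + B[0][0] = 1 + 3 = 4, A[1][1] + B[1][0] = -1 + 7 = 6, A[1][2] + B[2][0] = 6 + -5 = 1) = 1 (attained at k = 2)
  C[1][1] = min over k of (A[1][0] + B[0][1] = 1 + 10 = 11, A[1][1] + B[1][1] = -1 + -5 = -6, A[1][2] + B[2][1] = 6 + 0 = 6) = -6 (attained at k = 1)
  C[1][2] = min over k of (A[1][0] + B[0][2] = 1 + 7 = 8, A[1][1] + B[1][2] = -1 + 6 = 5, A[1][2] + B[2][2] = 6 + -5 = 1) = 1 (attained at k = 2)
  C[2][0] = min over k of (A[2][0] + B[0][0] = 8 + 3 = 11, A[2][1] + B[1][0] = 2 + 7 = 9, A[2][2] + B[2][0] = -5 + -5 = -10) = -10 (attained at k = 2)
  C[2][1] = min over k of (A[2][0] + B[0][1] = 8 + 10 = 18, A[2][1] + B[1][1] = 2 + -5 = -3, A[2][2] + B[2][1] = -5 + 0 = -5) = -5 (attained at k = 2)
  C[2][2] = min over k of (A[2][0] + B[0][2] = 8 + 7 = 15, A[2][1] + B[1][2] = 2 + 6 = 8, A[2][2] + B[2][2] = -5 + -5 = -10) = -10 (attained at k = 2)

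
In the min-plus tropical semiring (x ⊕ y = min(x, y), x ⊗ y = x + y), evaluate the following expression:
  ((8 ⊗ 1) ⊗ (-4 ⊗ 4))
((8 ⊗ 1) ⊗ (-4 ⊗ 4)) = 9

Expand innermost to outermost. Recall ⊕ takes the minimum of its arguments and ⊗ takes their sum. Working out the expression ((8 ⊗ 1) ⊗ (-4 ⊗ 4)) gives 9.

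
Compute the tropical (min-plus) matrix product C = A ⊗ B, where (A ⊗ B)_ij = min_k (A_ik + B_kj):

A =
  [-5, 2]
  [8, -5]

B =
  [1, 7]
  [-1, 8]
A ⊗ B =
  [-4, 2]
  [-6, 3]

Apply the min-plus product entry-by-entry:
  C[0][0] = min over k of (A[0][0] + B[0][0] = -5 + 1 = -4, A[0][1] + B[1][0] = 2 + -1 = 1) = -4 (attained at k = 0)
  C[0][1] = min over k of (A[0][0] + B[0][1] = -5 + 7 = 2, A[0][1] + B[1][1] = 2 + 8 = 10) = 2 (attained at k = 0)
  C[1][0] = min over k of (A[1][0] + B[0][0] = 8 + 1 = 9, A[1][1] + B[1][0] = -5 + -1 = -6) = -6 (attained at k = 1)
  C[1][1] = min over k of (A[1][0] + B[0][1] = 8 + 7 = 15, A[1][1] + B[1][1] = -5 + 8 = 3) = 3 (attained at k = 1)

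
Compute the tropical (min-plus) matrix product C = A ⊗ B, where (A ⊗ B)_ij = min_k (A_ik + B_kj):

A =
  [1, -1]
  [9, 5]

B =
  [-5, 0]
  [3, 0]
A ⊗ B =
  [-4, -1]
  [4, 5]

Apply the min-plus product entry-by-entry:
  C[0][0] = min over k of (A[0][0] + B[0][0] = 1 + -5 = -4, A[0][1] + B[1][0] = -1 + 3 = 2) = -4 (attained at k = 0)
  C[0][1] = min over k of (A[0][0] + B[0][1] = 1 + 0 = 1, A[0][1] + B[1][1] = -1 + 0 = -1) = -1 (attained at k = 1)
  C[1][0] = min over k of (A[1][0] + B[0][0] = 9 + -5 = 4, A[1][1] + B[1][0] = 5 + 3 = 8) = 4 (attained at k = 0)
  C[1][1] = min over k of (A[1][0] + B[0][1] = 9 + 0 = 9, A[1][1] + B[1][1] = 5 + 0 = 5) = 5 (attained at k = 1)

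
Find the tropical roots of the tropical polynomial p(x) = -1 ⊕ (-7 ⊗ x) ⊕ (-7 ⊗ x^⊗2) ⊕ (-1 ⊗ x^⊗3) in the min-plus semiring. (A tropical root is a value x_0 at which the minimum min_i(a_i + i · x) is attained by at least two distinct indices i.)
Roots: {-6, 0, 6}

Each tropical root is a break point of the lower envelope of the lines y = a_i + i · x (there are 4 lines, with slopes 0, 1, ..., 3). Only the lines that attain the minimum somewhere contribute to roots; other lines are dominated. Here the surviving (envelope) indices are i = 3, i = 2, i = 1, i = 0.
Intersections between consecutive envelope lines give the roots: for adjacent envelope indices i < j the intersection is x = (a_i − a_j) / (j − i). Reading off the sorted break points: {-6, 0, 6}.
Verification: at each break x_0, at least two indices attain the minimum of min_i(a_i + i · x_0).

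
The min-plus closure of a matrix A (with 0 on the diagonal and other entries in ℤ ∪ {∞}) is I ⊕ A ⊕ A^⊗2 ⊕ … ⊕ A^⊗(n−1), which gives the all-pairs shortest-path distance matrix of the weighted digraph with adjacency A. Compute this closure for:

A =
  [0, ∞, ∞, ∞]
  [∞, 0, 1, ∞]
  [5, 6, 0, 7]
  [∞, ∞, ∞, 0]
Closure =
  [0, ∞, ∞, ∞]
  [6, 0, 1, 8]
  [5, 6, 0, 7]
  [∞, ∞, ∞, 0]

This is the Floyd-Warshall all-pairs shortest-path computation. For each intermediate vertex k = 0, 1, …, 3, update dist[i][j] ← min(dist[i][j], dist[i][k] + dist[k][j]). The final matrix gives, for each (i, j), the minimum total weight of any directed path from i to j (possibly empty when i = j).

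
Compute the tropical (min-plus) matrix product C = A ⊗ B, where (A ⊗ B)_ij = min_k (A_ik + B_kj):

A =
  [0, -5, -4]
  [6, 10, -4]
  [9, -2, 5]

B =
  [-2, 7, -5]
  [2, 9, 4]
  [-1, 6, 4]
A ⊗ B =
  [-5, 2, -5]
  [-5, 2, 0]
  [0, 7, 2]

Apply the min-plus product entry-by-entry:
  C[0][0] = min over k of (A[0][0] + B[0][0] = 0 + -2 = -2, A[0][1] + B[1][0] = -5 + 2 = -3, A[0][2] + B[2][0] = -4 + -1 = -5) = -5 (attained at k = 2)
  C[0][1] = min over k of (A[0][0] + B[0][1] = 0 + 7 = 7, A[0][1] + B[1][1] = -5 + 9 = 4, A[0][2] + B[2][1] = -4 + 6 = 2) = 2 (attained at k = 2)
  C[0][2] = min over k of (A[0][0] + B[0][2] = 0 + -5 = -5, A[0][1] + B[1][2] = -5 + 4 = -1, A[0][2] + B[2][2] = -4 + 4 = 0) = -5 (attained at k = 0)
  C[1][0] = min over k of (A[1][0] + B[0][0] = 6 + -2 = 4, A[1][1] + B[1][0] = 10 + 2 = 12, A[1][2] + B[2][0] = -4 + -1 = -5) = -5 (attained at k = 2)
  C[1][1] = min over k of (A[1][0] + B[0][1] = 6 + 7 = 13, A[1][1] + B[1][1] = 10 + 9 = 19, A[1][2] + B[2][1] = -4 + 6 = 2) = 2 (attained at k = 2)
  C[1][2] = min over k of (A[1][0] + B[0][2] = 6 + -5 = 1, A[1][1] + B[1][2] = 10 + 4 = 14, A[1][2] + B[2][2] = -4 + 4 = 0) = 0 (attained at k = 2)
  C[2][0] = min over k of (A[2][0] + B[0][0] = 9 + -2 = 7, A[2][1] + B[1][0] = -2 + 2 = 0, A[2][2] + B[2][0] = 5 + -1 = 4) = 0 (attained at k = 1)
  C[2][1] = min over k of (A[2][0] + B[0][1] = 9 + 7 = 16, A[2][1] + B[1][1] = -2 + 9 = 7, A[2][2] + B[2][1] = 5 + 6 = 11) = 7 (attained at k = 1)
  C[2][2] = min over k of (A[2][0] + B[0][2] = 9 + -5 = 4, A[2][1] + B[1][2] = -2 + 4 = 2, A[2][2] + B[2][2] = 5 + 4 = 9) = 2 (attained at k = 1)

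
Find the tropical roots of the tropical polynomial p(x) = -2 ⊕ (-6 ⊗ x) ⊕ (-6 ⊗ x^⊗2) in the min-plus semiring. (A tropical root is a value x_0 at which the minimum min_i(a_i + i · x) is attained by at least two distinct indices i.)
Roots: {0, 4}

Each tropical root is a break point of the lower envelope of the lines y = a_i + i · x (there are 3 lines, with slopes 0, 1, ..., 2). Only the lines that attain the minimum somewhere contribute to roots; other lines are dominated. Here the surviving (envelope) indices are i = 2, i = 1, i = 0.
Intersections between consecutive envelope lines give the roots: for adjacent envelope indices i < j the intersection is x = (a_i − a_j) / (j − i). Reading off the sorted break points: {0, 4}.
Verification: at each break x_0, at least two indices attain the minimum of min_i(a_i + i · x_0).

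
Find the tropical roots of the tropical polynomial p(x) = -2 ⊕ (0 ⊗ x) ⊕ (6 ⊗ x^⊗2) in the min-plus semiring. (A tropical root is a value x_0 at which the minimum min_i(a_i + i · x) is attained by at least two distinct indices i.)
Roots: {-6, -2}

Each tropical root is a break point of the lower envelope of the lines y = a_i + i · x (there are 3 lines, with slopes 0, 1, ..., 2). Only the lines that attain the minimum somewhere contribute to roots; other lines are dominated. Here the surviving (envelope) indices are i = 2, i = 1, i = 0.
Intersections between consecutive envelope lines give the roots: for adjacent envelope indices i < j the intersection is x = (a_i − a_j) / (j − i). Reading off the sorted break points: {-6, -2}.
Verification: at each break x_0, at least two indices attain the minimum of min_i(a_i + i · x_0).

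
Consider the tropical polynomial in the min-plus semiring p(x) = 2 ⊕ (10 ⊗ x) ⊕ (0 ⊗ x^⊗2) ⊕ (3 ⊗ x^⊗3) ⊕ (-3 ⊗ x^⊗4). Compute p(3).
p(3) = 2

A tropical monomial a ⊗ x^⊗i evaluates to a + i · x. Evaluating each term at x = 3:
  Term 0 contributes 2 + 0 · 3 = 2
  Term 1 contributes 10 + 1 · 3 = 13
  Term 2 contributes 0 + 2 · 3 = 6
  Term 3 contributes 3 + 3 · 3 = 12
  Term 4 contributes -3 + 4 · 3 = 9
p(3) = ⊕ of these = min[2, 13, 6, 12, 9] = 2.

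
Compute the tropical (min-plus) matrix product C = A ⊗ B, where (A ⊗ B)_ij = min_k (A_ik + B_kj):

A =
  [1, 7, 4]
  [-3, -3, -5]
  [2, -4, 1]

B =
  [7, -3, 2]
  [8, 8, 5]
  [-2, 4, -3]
A ⊗ B =
  [2, -2, 1]
  [-7, -6, -8]
  [-1, -1, -2]

Apply the min-plus product entry-by-entry:
  C[0][0] = min over k of (A[0][0] + B[0][0] = 1 + 7 = 8, A[0][1] + B[1][0] = 7 + 8 = 15, A[0][2] + B[2][0] = 4 + -2 = 2) = 2 (attained at k = 2)
  C[0][1] = min over k of (A[0][0] + B[0][1] = 1 + -3 = -2, A[0][1] + B[1][1] = 7 + 8 = 15, A[0][2] + B[2][1] = 4 + 4 = 8) = -2 (attained at k = 0)
  C[0][2] = min over k of (A[0][0] + B[0][2] = 1 + 2 = 3, A[0][1] + B[1][2] = 7 + 5 = 12, A[0][2] + B[2][2] = 4 + -3 = 1) = 1 (attained at k = 2)
  C[1][0] = min over k of (A[1][0] + B[0][0] = -3 + 7 = 4, A[1][1] + B[1][0] = -3 + 8 = 5, A[1][2] + B[2][0] = -5 + -2 = -7) = -7 (attained at k = 2)
  C[1][1] = min over k of (A[1][0] + B[0][1] = -3 + -3 = -6, A[1][1] + B[1][1] = -3 + 8 = 5, A[1][2] + B[2][1] = -5 + 4 = -1) = -6 (attained at k = 0)
  C[1][2] = min over k of (A[1][0] + B[0][2] = -3 + 2 = -1, A[1][1] + B[1][2] = -3 + 5 = 2, A[1][2] + B[2][2] = -5 + -3 = -8) = -8 (attained at k = 2)
  C[2][0] = min over k of (A[2][0] + B[0][0] = 2 + 7 = 9, A[2][1] + B[1][0] = -4 + 8 = 4, A[2][2] + B[2][0] = 1 + -2 = -1) = -1 (attained at k = 2)
  C[2][1] = min over k of (A[2][0] + B[0][1] = 2 + -3 = -1, A[2][1] + B[1][1] = -4 + 8 = 4, A[2][2] + B[2][1] = 1 + 4 = 5) = -1 (attained at k = 0)
  C[2][2] = min over k of (A[2][0] + B[0][2] = 2 + 2 = 4, A[2][1] + B[1][2] = -4 + 5 = 1, A[2][2] + B[2][2] = 1 + -3 = -2) = -2 (attained at k = 2)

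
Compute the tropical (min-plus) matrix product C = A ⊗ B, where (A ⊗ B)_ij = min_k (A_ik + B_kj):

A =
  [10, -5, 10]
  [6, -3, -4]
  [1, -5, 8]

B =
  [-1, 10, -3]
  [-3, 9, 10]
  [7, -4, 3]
A ⊗ B =
  [-8, 4, 5]
  [-6, -8, -1]
  [-8, 4, -2]

Apply the min-plus product entry-by-entry:
  C[0][0] = min over k of (A[0][0] + B[0][0] = 10 + -1 = 9, A[0][1] + B[1][0] = -5 + -3 = -8, A[0][2] + B[2][0] = 10 + 7 = 17) = -8 (attained at k = 1)
  C[0][1] = min over k of (A[0][0] + B[0][1] = 10 + 10 = 20, A[0][1] + B[1][1] = -5 + 9 = 4, A[0][2] + B[2][1] = 10 + -4 = 6) = 4 (attained at k = 1)
  C[0][2] = min over k of (A[0][0] + B[0][2] = 10 + -3 = 7, A[0][1] + B[1][2] = -5 + 10 = 5, A[0][2] + B[2][2] = 10 + 3 = 13) = 5 (attained at k = 1)
  C[1][0] = min over k of (A[1][0] + B[0][0] = 6 + -1 = 5, A[1][1] + B[1][0] = -3 + -3 = -6, A[1][2] + B[2][0] = -4 + 7 = 3) = -6 (attained at k = 1)
  C[1][1] = min over k of (A[1][0] + B[0][1] = 6 + 10 = 16, A[1][1] + B[1][1] = -3 + 9 = 6, A[1][2] + B[2][1] = -4 + -4 = -8) = -8 (attained at k = 2)
  C[1][2] = min over k of (A[1][0] + B[0][2] = 6 + -3 = 3, A[1][1] + B[1][2] = -3 + 10 = 7, A[1][2] + B[2][2] = -4 + 3 = -1) = -1 (attained at k = 2)
  C[2][0] = min over k of (A[2][0] + B[0][0] = 1 + -1 = 0, A[2][1] + B[1][0] = -5 + -3 = -8, A[2][2] + B[2][0] = 8 + 7 = 15) = -8 (attained at k = 1)
  C[2][1] = min over k of (A[2][0] + B[0][1] = 1 + 10 = 11, A[2][1] + B[1][1] = -5 + 9 = 4, A[2][2] + B[2][1] = 8 + -4 = 4) = 4 (attained at k = 1)
  C[2][2] = min over k of (A[2][0] + B[0][2] = 1 + -3 = -2, A[2][1] + B[1][2] = -5 + 10 = 5, A[2][2] + B[2][2] = 8 + 3 = 11) = -2 (attained at k = 0)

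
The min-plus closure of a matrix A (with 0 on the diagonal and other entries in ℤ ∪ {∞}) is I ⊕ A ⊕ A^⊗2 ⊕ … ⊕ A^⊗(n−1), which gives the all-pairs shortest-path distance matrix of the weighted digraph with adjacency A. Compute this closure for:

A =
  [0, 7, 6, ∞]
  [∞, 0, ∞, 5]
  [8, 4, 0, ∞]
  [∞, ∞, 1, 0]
Closure =
  [0, 7, 6, 12]
  [14, 0, 6, 5]
  [8, 4, 0, 9]
  [9, 5, 1, 0]

This is the Floyd-Warshall all-pairs shortest-path computation. For each intermediate vertex k = 0, 1, …, 3, update dist[i][j] ← min(dist[i][j], dist[i][k] + dist[k][j]). The final matrix gives, for each (i, j), the minimum total weight of any directed path from i to j (possibly empty when i = j).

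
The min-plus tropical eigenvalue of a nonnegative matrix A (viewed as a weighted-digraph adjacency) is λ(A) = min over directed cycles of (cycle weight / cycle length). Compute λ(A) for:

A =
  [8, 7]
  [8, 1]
λ(A) = 1

Enumerate directed cycles and compute their means (weight / length). Sample:
  cycle 0 → 0: weight = 8, length = 1, mean = 8/1 ≈ 8.000
  cycle 1 → 1: weight = 1, length = 1, mean = 1/1 ≈ 1.000
  cycle 0 → 1 → 0: weight = 15, length = 2, mean = 15/2 ≈ 7.500
  cycle 1 → 0 → 1: weight = 15, length = 2, mean = 15/2 ≈ 7.500
Minimum mean = 1.000, attained e.g. along the cycle 1 → 1 with weight 1 and length 1. So λ(A) = 1/1 = 1.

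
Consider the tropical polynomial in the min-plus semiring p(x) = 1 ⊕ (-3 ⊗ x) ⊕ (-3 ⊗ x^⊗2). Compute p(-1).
p(-1) = -5

A tropical monomial a ⊗ x^⊗i evaluates to a + i · x. Evaluating each term at x = -1:
  Term 0 contributes 1 + 0 · -1 = 1
  Term 1 contributes -3 + 1 · -1 = -4
  Term 2 contributes -3 + 2 · -1 = -5
p(-1) = ⊕ of these = min[1, -4, -5] = -5.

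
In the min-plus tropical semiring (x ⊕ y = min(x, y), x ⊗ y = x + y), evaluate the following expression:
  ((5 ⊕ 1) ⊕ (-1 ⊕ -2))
((5 ⊕ 1) ⊕ (-1 ⊕ -2)) = -2

Expand innermost to outermost. Recall ⊕ takes the minimum of its arguments and ⊗ takes their sum. Working out the expression ((5 ⊕ 1) ⊕ (-1 ⊕ -2)) gives -2.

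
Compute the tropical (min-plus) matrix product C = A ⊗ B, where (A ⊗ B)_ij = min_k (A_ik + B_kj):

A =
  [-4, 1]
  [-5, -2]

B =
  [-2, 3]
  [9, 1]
A ⊗ B =
  [-6, -1]
  [-7, -2]

Apply the min-plus product entry-by-entry:
  C[0][0] = min over k of (A[0][0] + B[0][0] = -4 + -2 = -6, A[0][1] + B[1][0] = 1 + 9 = 10) = -6 (attained at k = 0)
  C[0][1] = min over k of (A[0][0] + B[0][1] = -4 + 3 = -1, A[0][1] + B[1][1] = 1 + 1 = 2) = -1 (attained at k = 0)
  C[1][0] = min over k of (A[1][0] + B[0][0] = -5 + -2 = -7, A[1][1] + B[1][0] = -2 + 9 = 7) = -7 (attained at k = 0)
  C[1][1] = min over k of (A[1][0] + B[0][1] = -5 + 3 = -2, A[1][1] + B[1][1] = -2 + 1 = -1) = -2 (attained at k = 0)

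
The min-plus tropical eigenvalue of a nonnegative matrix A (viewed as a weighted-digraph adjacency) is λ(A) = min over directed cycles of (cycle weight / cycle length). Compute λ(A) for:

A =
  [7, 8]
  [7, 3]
λ(A) = 3

Enumerate directed cycles and compute their means (weight / length). Sample:
  cycle 0 → 0: weight = 7, length = 1, mean = 7/1 ≈ 7.000
  cycle 1 → 1: weight = 3, length = 1, mean = 3/1 ≈ 3.000
  cycle 0 → 1 → 0: weight = 15, length = 2, mean = 15/2 ≈ 7.500
  cycle 1 → 0 → 1: weight = 15, length = 2, mean = 15/2 ≈ 7.500
Minimum mean = 3.000, attained e.g. along the cycle 1 → 1 with weight 3 and length 1. So λ(A) = 3/1 = 3.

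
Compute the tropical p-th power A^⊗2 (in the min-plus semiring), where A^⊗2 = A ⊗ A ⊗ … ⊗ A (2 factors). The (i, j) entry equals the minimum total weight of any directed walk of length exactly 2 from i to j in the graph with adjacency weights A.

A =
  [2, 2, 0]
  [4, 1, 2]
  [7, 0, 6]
A^⊗2 =
  [4, 0, 2]
  [5, 2, 3]
  [4, 1, 2]

Each entry (A^⊗2)_ij equals the minimum over all length-2 walks i = v_0 → v_1 → … → v_2 = j of Σ_t A[v_t][v_{t+1}]. For example, for (i, j) = (0, 2) we minimise over 3 possible intermediate vertex sequences; the minimum is 2, attained along the walk 0 → 0 → 2.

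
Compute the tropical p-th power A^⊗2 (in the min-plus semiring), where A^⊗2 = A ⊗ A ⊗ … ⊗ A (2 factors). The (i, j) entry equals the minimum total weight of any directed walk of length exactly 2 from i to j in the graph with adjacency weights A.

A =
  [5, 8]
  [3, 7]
A^⊗2 =
  [10, 13]
  [8, 11]

Each entry (A^⊗2)_ij equals the minimum over all length-2 walks i = v_0 → v_1 → … → v_2 = j of Σ_t A[v_t][v_{t+1}]. For example, for (i, j) = (0, 1) we minimise over 2 possible intermediate vertex sequences; the minimum is 13, attained along the walk 0 → 0 → 1.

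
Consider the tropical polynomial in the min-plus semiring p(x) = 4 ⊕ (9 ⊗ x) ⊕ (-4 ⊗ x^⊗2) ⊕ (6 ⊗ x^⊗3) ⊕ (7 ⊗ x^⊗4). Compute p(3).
p(3) = 2

A tropical monomial a ⊗ x^⊗i evaluates to a + i · x. Evaluating each term at x = 3:
  Term 0 contributes 4 + 0 · 3 = 4
  Term 1 contributes 9 + 1 · 3 = 12
  Term 2 contributes -4 + 2 · 3 = 2
  Term 3 contributes 6 + 3 · 3 = 15
  Term 4 contributes 7 + 4 · 3 = 19
p(3) = ⊕ of these = min[4, 12, 2, 15, 19] = 2.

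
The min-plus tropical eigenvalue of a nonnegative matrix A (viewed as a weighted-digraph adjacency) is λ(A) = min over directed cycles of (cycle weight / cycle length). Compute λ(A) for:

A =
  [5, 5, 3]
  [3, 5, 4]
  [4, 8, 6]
λ(A) = 7/2

Enumerate directed cycles and compute their means (weight / length). Sample:
  cycle 0 → 0: weight = 5, length = 1, mean = 5/1 ≈ 5.000
  cycle 1 → 1: weight = 5, length = 1, mean = 5/1 ≈ 5.000
  cycle 2 → 2: weight = 6, length = 1, mean = 6/1 ≈ 6.000
  cycle 0 → 1 → 0: weight = 8, length = 2, mean = 8/2 ≈ 4.000
  cycle 0 → 2 → 0: weight = 7, length = 2, mean = 7/2 ≈ 3.500
  cycle 1 → 0 → 1: weight = 8, length = 2, mean = 8/2 ≈ 4.000
Minimum mean = 3.500, attained e.g. along the cycle 0 → 2 → 0 with weight 7 and length 2. So λ(A) = 7/2 = 7/2.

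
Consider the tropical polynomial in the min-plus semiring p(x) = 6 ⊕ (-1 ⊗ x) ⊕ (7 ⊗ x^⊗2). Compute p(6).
p(6) = 5

A tropical monomial a ⊗ x^⊗i evaluates to a + i · x. Evaluating each term at x = 6:
  Term 0 contributes 6 + 0 · 6 = 6
  Term 1 contributes -1 + 1 · 6 = 5
  Term 2 contributes 7 + 2 · 6 = 19
p(6) = ⊕ of these = min[6, 5, 19] = 5.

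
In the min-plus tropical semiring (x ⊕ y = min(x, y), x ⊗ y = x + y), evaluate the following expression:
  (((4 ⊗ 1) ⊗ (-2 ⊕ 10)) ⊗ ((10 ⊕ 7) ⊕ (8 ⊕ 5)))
(((4 ⊗ 1) ⊗ (-2 ⊕ 10)) ⊗ ((10 ⊕ 7) ⊕ (8 ⊕ 5))) = 8

Expand innermost to outermost. Recall ⊕ takes the minimum of its arguments and ⊗ takes their sum. Working out the expression (((4 ⊗ 1) ⊗ (-2 ⊕ 10)) ⊗ ((10 ⊕ 7) ⊕ (8 ⊕ 5))) gives 8.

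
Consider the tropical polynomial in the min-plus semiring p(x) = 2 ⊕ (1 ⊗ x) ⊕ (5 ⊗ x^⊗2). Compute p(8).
p(8) = 2

A tropical monomial a ⊗ x^⊗i evaluates to a + i · x. Evaluating each term at x = 8:
  Term 0 contributes 2 + 0 · 8 = 2
  Term 1 contributes 1 + 1 · 8 = 9
  Term 2 contributes 5 + 2 · 8 = 21
p(8) = ⊕ of these = min[2, 9, 21] = 2.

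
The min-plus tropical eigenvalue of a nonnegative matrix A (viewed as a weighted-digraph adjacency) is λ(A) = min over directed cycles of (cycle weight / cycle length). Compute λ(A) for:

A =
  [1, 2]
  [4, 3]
λ(A) = 1

Enumerate directed cycles and compute their means (weight / length). Sample:
  cycle 0 → 0: weight = 1, length = 1, mean = 1/1 ≈ 1.000
  cycle 1 → 1: weight = 3, length = 1, mean = 3/1 ≈ 3.000
  cycle 0 → 1 → 0: weight = 6, length = 2, mean = 6/2 ≈ 3.000
  cycle 1 → 0 → 1: weight = 6, length = 2, mean = 6/2 ≈ 3.000
Minimum mean = 1.000, attained e.g. along the cycle 0 → 0 with weight 1 and length 1. So λ(A) = 1/1 = 1.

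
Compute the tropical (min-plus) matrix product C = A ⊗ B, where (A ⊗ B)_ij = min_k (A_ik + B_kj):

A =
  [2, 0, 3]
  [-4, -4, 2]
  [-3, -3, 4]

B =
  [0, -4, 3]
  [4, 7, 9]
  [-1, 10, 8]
A ⊗ B =
  [2, -2, 5]
  [-4, -8, -1]
  [-3, -7, 0]

Apply the min-plus product entry-by-entry:
  C[0][0] = min over k of (A[0][0] + B[0][0] = 2 + 0 = 2, A[0][1] + B[1][0] = 0 + 4 = 4, A[0][2] + B[2][0] = 3 + -1 = 2) = 2 (attained at k = 0)
  C[0][1] = min over k of (A[0][0] + B[0][1] = 2 + -4 = -2, A[0][1] + B[1][1] = 0 + 7 = 7, A[0][2] + B[2][1] = 3 + 10 = 13) = -2 (attained at k = 0)
  C[0][2] = min over k of (A[0][0] + B[0][2] = 2 + 3 = 5, A[0][1] + B[1][2] = 0 + 9 = 9, A[0][2] + B[2][2] = 3 + 8 = 11) = 5 (attained at k = 0)
  C[1][0] = min over k of (A[1][0] + B[0][0] = -4 + 0 = -4, A[1][1] + B[1][0] = -4 + 4 = 0, A[1][2] + B[2][0] = 2 + -1 = 1) = -4 (attained at k = 0)
  C[1][1] = min over k of (A[1][0] + B[0][1] = -4 + -4 = -8, A[1][1] + B[1][1] = -4 + 7 = 3, A[1][2] + B[2][1] = 2 + 10 = 12) = -8 (attained at k = 0)
  C[1][2] = min over k of (A[1][0] + B[0][2] = -4 + 3 = -1, A[1][1] + B[1][2] = -4 + 9 = 5, A[1][2] + B[2][2] = 2 + 8 = 10) = -1 (attained at k = 0)
  C[2][0] = min over k of (A[2][0] + B[0][0] = -3 + 0 = -3, A[2][1] + B[1][0] = -3 + 4 = 1, A[2][2] + B[2][0] = 4 + -1 = 3) = -3 (attained at k = 0)
  C[2][1] = min over k of (A[2][0] + B[0][1] = -3 + -4 = -7, A[2][1] + B[1][1] = -3 + 7 = 4, A[2][2] + B[2][1] = 4 + 10 = 14) = -7 (attained at k = 0)
  C[2][2] = min over k of (A[2][0] + B[0][2] = -3 + 3 = 0, A[2][1] + B[1][2] = -3 + 9 = 6, A[2][2] + B[2][2] = 4 + 8 = 12) = 0 (attained at k = 0)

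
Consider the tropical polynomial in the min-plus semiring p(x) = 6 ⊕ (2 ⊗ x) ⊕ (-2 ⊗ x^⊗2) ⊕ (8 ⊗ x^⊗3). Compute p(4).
p(4) = 6

A tropical monomial a ⊗ x^⊗i evaluates to a + i · x. Evaluating each term at x = 4:
  Term 0 contributes 6 + 0 · 4 = 6
  Term 1 contributes 2 + 1 · 4 = 6
  Term 2 contributes -2 + 2 · 4 = 6
  Term 3 contributes 8 + 3 · 4 = 20
p(4) = ⊕ of these = min[6, 6, 6, 20] = 6.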